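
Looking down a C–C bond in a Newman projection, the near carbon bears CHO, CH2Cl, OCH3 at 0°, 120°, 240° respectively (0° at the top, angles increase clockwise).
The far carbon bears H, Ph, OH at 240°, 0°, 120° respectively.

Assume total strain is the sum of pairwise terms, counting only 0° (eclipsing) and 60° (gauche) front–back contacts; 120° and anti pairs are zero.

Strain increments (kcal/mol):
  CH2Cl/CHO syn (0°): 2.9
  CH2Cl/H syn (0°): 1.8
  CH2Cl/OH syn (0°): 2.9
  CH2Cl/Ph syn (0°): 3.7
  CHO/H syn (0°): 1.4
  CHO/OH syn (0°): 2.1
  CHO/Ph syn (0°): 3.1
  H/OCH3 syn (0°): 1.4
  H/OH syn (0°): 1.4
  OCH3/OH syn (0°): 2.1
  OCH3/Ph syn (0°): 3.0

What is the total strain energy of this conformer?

7.4 kcal/mol

This conformer (eclipsed): CHO–Ph eclipsed, CH2Cl–OH eclipsed, OCH3–H eclipsed; 3.1 + 2.9 + 1.4 = 7.4 kcal/mol.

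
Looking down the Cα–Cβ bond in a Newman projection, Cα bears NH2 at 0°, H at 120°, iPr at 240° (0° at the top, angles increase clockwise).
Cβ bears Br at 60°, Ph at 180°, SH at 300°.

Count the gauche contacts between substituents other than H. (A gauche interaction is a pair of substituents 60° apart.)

Non-H gauche pairs: NH2(0°)/Br(60°); NH2(0°)/SH(300°); iPr(240°)/Ph(180°); iPr(240°)/SH(300°) — 4 interactions.

4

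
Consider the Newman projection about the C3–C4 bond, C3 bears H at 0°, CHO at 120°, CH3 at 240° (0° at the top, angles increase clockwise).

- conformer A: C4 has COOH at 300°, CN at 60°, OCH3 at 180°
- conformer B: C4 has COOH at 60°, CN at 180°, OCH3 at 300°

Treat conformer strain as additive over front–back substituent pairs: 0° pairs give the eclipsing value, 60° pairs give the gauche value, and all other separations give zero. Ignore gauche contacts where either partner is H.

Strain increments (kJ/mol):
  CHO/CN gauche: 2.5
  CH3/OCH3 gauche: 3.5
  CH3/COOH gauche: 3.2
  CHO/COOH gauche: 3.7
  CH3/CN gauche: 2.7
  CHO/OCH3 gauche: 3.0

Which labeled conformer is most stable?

A (staggered): CHO–CN gauche, CHO–OCH3 gauche, CH3–COOH gauche, CH3–OCH3 gauche; 2.5 + 3.0 + 3.2 + 3.5 = 12.2 kJ/mol.
B (staggered): CHO–COOH gauche, CHO–CN gauche, CH3–CN gauche, CH3–OCH3 gauche; 3.7 + 2.5 + 2.7 + 3.5 = 12.4 kJ/mol.
A has the lowest total (12.2 kJ/mol).

A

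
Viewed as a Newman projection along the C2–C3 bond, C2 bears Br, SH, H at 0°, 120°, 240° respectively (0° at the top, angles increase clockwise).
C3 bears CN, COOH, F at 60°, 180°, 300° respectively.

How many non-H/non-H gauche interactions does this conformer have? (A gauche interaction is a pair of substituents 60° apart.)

Non-H gauche pairs: Br(0°)/CN(60°); Br(0°)/F(300°); SH(120°)/CN(60°); SH(120°)/COOH(180°) — 4 interactions.

4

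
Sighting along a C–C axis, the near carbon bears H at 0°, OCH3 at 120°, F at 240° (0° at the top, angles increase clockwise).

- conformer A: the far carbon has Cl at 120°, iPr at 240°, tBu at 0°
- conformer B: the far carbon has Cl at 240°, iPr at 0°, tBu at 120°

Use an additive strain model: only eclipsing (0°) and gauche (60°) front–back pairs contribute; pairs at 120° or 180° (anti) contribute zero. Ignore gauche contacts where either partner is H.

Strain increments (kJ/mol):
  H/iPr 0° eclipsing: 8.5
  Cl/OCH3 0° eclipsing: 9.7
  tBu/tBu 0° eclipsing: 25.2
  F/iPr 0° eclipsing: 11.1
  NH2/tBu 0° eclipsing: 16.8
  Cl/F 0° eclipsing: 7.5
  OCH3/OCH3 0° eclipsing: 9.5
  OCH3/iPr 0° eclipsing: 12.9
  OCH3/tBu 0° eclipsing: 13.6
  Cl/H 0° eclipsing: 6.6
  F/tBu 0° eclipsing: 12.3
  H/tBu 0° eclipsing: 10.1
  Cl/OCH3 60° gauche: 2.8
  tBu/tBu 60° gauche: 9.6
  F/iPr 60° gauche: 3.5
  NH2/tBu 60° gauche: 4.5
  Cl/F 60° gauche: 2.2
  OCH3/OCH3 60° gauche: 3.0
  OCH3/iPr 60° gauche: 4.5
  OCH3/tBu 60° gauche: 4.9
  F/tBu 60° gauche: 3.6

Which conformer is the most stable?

A (eclipsed): H(0°)/tBu(0°) eclipsed 10.1; OCH3(120°)/Cl(120°) eclipsed 9.7; F(240°)/iPr(240°) eclipsed 11.1 → 30.9 kJ/mol.
B (eclipsed): H(0°)/iPr(0°) eclipsed 8.5; OCH3(120°)/tBu(120°) eclipsed 13.6; F(240°)/Cl(240°) eclipsed 7.5 → 29.6 kJ/mol.
B has the lowest total (29.6 kJ/mol).

B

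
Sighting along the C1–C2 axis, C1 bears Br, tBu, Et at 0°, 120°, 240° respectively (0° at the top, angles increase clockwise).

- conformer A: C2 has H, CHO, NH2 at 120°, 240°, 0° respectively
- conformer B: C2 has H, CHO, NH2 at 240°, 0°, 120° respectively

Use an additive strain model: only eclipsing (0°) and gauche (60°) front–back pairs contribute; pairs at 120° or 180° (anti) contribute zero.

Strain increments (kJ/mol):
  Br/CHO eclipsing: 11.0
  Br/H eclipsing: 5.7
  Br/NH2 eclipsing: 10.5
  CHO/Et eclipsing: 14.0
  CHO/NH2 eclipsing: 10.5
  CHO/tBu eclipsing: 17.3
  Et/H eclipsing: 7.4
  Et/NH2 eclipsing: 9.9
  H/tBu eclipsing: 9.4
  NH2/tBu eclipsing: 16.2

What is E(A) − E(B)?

-0.7 kJ/mol

A (eclipsed): Br–NH2 eclipsed, tBu–H eclipsed, Et–CHO eclipsed; 10.5 + 9.4 + 14.0 = 33.9 kJ/mol.
B (eclipsed): Br–CHO eclipsed, tBu–NH2 eclipsed, Et–H eclipsed; 11.0 + 16.2 + 7.4 = 34.6 kJ/mol.
E(A) − E(B) = 33.9 − 34.6 = -0.7 kJ/mol.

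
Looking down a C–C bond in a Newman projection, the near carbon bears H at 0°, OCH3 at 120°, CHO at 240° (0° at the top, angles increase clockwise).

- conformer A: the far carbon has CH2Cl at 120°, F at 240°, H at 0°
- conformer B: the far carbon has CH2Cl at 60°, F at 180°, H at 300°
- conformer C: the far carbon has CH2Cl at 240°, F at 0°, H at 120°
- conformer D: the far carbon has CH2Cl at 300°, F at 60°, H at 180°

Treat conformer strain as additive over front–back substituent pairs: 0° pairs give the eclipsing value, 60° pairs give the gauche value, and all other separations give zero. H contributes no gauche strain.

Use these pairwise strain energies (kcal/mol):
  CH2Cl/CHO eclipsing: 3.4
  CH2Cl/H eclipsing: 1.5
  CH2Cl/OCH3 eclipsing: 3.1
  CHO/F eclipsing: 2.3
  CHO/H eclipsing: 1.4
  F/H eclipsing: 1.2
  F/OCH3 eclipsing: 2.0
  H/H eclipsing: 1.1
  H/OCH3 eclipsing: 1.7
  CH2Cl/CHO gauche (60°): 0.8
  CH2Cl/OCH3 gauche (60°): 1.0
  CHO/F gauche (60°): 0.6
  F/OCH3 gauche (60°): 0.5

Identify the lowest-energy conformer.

D

A (eclipsed): H(0°)/H(0°) eclipsed 1.1; OCH3(120°)/CH2Cl(120°) eclipsed 3.1; CHO(240°)/F(240°) eclipsed 2.3 → 6.5 kcal/mol.
B (staggered): OCH3(120°)/CH2Cl(60°) gauche 1.0; OCH3(120°)/F(180°) gauche 0.5; CHO(240°)/F(180°) gauche 0.6 → 2.1 kcal/mol.
C (eclipsed): H(0°)/F(0°) eclipsed 1.2; OCH3(120°)/H(120°) eclipsed 1.7; CHO(240°)/CH2Cl(240°) eclipsed 3.4 → 6.3 kcal/mol.
D (staggered): OCH3(120°)/F(60°) gauche 0.5; CHO(240°)/CH2Cl(300°) gauche 0.8 → 1.3 kcal/mol.
D has the lowest total (1.3 kcal/mol).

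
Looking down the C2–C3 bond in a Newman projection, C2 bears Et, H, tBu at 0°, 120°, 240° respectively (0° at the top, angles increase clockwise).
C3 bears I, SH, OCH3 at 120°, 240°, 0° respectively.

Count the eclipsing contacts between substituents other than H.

Non-H eclipsing pairs: Et(0°)/OCH3(0°); tBu(240°)/SH(240°) — 2 interactions.

2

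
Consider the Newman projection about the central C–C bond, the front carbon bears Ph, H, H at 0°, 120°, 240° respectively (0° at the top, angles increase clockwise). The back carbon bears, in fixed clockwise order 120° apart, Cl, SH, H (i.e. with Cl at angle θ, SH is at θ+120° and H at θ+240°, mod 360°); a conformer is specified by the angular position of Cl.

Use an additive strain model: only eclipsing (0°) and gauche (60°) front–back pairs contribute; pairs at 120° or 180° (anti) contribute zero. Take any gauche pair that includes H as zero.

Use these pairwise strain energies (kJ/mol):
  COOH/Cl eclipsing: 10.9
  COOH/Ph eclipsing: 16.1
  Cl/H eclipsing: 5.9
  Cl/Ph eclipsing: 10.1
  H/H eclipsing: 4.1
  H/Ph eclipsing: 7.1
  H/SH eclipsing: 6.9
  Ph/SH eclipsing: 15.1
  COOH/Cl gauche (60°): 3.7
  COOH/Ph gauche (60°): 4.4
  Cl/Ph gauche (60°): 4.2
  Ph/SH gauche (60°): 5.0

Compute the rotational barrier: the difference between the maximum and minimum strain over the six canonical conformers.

Cl at 0° (eclipsed): Ph–Cl eclipsed, H–SH eclipsed, H–H eclipsed; 10.1 + 6.9 + 4.1 = 21.1 kJ/mol.
Cl at 60° (staggered): Ph–Cl gauche; 4.2 = 4.2 kJ/mol.
Cl at 120° (eclipsed): Ph–H eclipsed, H–Cl eclipsed, H–SH eclipsed; 7.1 + 5.9 + 6.9 = 19.9 kJ/mol.
Cl at 180° (staggered): Ph–SH gauche; 5.0 = 5.0 kJ/mol.
Cl at 240° (eclipsed): Ph–SH eclipsed, H–H eclipsed, H–Cl eclipsed; 15.1 + 4.1 + 5.9 = 25.1 kJ/mol.
Cl at 300° (staggered): Ph–Cl gauche, Ph–SH gauche; 4.2 + 5.0 = 9.2 kJ/mol.
Max at 240° (25.1 kJ/mol), min at 60° (4.2 kJ/mol); barrier = 20.9 kJ/mol.

20.9 kJ/mol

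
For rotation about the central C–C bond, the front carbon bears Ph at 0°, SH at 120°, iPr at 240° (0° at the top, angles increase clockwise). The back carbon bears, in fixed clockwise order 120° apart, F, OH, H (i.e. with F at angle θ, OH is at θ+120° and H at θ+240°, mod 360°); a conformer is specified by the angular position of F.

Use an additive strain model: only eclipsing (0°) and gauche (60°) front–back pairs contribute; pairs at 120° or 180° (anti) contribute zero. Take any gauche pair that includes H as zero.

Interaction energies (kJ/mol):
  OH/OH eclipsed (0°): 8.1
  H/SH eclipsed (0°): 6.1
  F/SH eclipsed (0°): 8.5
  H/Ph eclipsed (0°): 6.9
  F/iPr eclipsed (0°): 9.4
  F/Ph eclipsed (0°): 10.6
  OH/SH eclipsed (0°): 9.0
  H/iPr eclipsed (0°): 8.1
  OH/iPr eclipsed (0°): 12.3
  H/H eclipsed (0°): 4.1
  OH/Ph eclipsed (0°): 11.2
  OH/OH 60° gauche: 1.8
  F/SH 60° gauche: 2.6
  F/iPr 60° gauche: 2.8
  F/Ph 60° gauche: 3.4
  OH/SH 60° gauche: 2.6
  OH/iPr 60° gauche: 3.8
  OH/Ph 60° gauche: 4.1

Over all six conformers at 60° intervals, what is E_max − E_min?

15.3 kJ/mol

F at 0° (eclipsed): Ph(0°)/F(0°) eclipsed 10.6; SH(120°)/OH(120°) eclipsed 9.0; iPr(240°)/H(240°) eclipsed 8.1 → 27.7 kJ/mol.
F at 60° (staggered): Ph(0°)/F(60°) gauche 3.4; SH(120°)/F(60°) gauche 2.6; SH(120°)/OH(180°) gauche 2.6; iPr(240°)/OH(180°) gauche 3.8 → 12.4 kJ/mol.
F at 120° (eclipsed): Ph(0°)/H(0°) eclipsed 6.9; SH(120°)/F(120°) eclipsed 8.5; iPr(240°)/OH(240°) eclipsed 12.3 → 27.7 kJ/mol.
F at 180° (staggered): Ph(0°)/OH(300°) gauche 4.1; SH(120°)/F(180°) gauche 2.6; iPr(240°)/F(180°) gauche 2.8; iPr(240°)/OH(300°) gauche 3.8 → 13.3 kJ/mol.
F at 240° (eclipsed): Ph(0°)/OH(0°) eclipsed 11.2; SH(120°)/H(120°) eclipsed 6.1; iPr(240°)/F(240°) eclipsed 9.4 → 26.7 kJ/mol.
F at 300° (staggered): Ph(0°)/F(300°) gauche 3.4; Ph(0°)/OH(60°) gauche 4.1; SH(120°)/OH(60°) gauche 2.6; iPr(240°)/F(300°) gauche 2.8 → 12.9 kJ/mol.
Max at 0° (27.7 kJ/mol), min at 60° (12.4 kJ/mol); barrier = 15.3 kJ/mol.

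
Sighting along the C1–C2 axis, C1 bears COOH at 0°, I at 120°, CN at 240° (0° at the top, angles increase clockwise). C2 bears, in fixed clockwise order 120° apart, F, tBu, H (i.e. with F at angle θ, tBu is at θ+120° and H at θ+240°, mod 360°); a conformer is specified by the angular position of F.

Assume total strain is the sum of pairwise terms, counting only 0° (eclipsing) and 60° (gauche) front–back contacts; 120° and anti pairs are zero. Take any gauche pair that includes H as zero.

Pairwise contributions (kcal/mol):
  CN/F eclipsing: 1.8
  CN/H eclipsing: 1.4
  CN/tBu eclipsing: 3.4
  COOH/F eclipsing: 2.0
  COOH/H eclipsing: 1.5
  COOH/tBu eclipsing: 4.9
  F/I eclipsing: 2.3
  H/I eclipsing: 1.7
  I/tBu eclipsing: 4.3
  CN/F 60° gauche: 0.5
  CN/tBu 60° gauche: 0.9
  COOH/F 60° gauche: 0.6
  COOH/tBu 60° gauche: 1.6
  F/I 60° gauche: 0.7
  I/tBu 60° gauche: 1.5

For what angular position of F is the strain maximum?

240°

F at 0° (eclipsed): COOH–F eclipsed, I–tBu eclipsed, CN–H eclipsed; 2.0 + 4.3 + 1.4 = 7.7 kcal/mol.
F at 60° (staggered): COOH–F gauche, I–F gauche, I–tBu gauche, CN–tBu gauche; 0.6 + 0.7 + 1.5 + 0.9 = 3.7 kcal/mol.
F at 120° (eclipsed): COOH–H eclipsed, I–F eclipsed, CN–tBu eclipsed; 1.5 + 2.3 + 3.4 = 7.2 kcal/mol.
F at 180° (staggered): COOH–tBu gauche, I–F gauche, CN–F gauche, CN–tBu gauche; 1.6 + 0.7 + 0.5 + 0.9 = 3.7 kcal/mol.
F at 240° (eclipsed): COOH–tBu eclipsed, I–H eclipsed, CN–F eclipsed; 4.9 + 1.7 + 1.8 = 8.4 kcal/mol.
F at 300° (staggered): COOH–F gauche, COOH–tBu gauche, I–tBu gauche, CN–F gauche; 0.6 + 1.6 + 1.5 + 0.5 = 4.2 kcal/mol.
The maximum (8.4 kcal/mol) occurs with F at 240°.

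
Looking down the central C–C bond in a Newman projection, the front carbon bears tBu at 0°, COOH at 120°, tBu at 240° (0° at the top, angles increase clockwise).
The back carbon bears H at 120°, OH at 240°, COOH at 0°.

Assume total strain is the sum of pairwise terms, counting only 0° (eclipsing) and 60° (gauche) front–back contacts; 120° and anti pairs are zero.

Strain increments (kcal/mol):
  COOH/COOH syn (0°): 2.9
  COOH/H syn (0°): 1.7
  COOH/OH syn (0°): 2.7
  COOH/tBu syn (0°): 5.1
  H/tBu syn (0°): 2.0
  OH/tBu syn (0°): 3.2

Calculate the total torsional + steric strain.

10.0 kcal/mol

This conformer (eclipsed): tBu(0°)/COOH(0°) eclipsed 5.1; COOH(120°)/H(120°) eclipsed 1.7; tBu(240°)/OH(240°) eclipsed 3.2 → 10.0 kcal/mol.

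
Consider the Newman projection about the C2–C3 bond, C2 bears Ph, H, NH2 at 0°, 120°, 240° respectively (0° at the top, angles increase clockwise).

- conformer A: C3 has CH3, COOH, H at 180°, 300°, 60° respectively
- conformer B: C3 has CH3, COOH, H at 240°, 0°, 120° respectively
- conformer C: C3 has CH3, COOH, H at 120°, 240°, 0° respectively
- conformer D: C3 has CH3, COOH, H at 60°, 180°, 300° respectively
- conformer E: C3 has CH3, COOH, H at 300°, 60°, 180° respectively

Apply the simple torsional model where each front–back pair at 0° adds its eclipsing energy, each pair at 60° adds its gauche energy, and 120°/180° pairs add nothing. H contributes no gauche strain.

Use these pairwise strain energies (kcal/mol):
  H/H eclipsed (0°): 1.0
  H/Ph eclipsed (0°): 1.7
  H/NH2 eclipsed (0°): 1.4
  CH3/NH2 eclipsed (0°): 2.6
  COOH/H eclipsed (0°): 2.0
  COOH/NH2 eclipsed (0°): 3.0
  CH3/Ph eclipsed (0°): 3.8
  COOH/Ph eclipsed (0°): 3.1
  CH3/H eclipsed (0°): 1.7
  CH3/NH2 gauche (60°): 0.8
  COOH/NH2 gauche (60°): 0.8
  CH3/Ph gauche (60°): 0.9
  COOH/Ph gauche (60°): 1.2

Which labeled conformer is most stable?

D

A is staggered. Ph at 0° is gauche with COOH at 300° (1.2); NH2 at 240° is gauche with CH3 at 180° (0.8); NH2 at 240° is gauche with COOH at 300° (0.8). Total 2.8 kcal/mol.
B is eclipsed. Ph at 0° is eclipsed with COOH at 0° (3.1); H at 120° is eclipsed with H at 120° (1.0); NH2 at 240° is eclipsed with CH3 at 240° (2.6). Total 6.7 kcal/mol.
C is eclipsed. Ph at 0° is eclipsed with H at 0° (1.7); H at 120° is eclipsed with CH3 at 120° (1.7); NH2 at 240° is eclipsed with COOH at 240° (3.0). Total 6.4 kcal/mol.
D is staggered. Ph at 0° is gauche with CH3 at 60° (0.9); NH2 at 240° is gauche with COOH at 180° (0.8). Total 1.7 kcal/mol.
E is staggered. Ph at 0° is gauche with CH3 at 300° (0.9); Ph at 0° is gauche with COOH at 60° (1.2); NH2 at 240° is gauche with CH3 at 300° (0.8). Total 2.9 kcal/mol.
D has the lowest total (1.7 kcal/mol).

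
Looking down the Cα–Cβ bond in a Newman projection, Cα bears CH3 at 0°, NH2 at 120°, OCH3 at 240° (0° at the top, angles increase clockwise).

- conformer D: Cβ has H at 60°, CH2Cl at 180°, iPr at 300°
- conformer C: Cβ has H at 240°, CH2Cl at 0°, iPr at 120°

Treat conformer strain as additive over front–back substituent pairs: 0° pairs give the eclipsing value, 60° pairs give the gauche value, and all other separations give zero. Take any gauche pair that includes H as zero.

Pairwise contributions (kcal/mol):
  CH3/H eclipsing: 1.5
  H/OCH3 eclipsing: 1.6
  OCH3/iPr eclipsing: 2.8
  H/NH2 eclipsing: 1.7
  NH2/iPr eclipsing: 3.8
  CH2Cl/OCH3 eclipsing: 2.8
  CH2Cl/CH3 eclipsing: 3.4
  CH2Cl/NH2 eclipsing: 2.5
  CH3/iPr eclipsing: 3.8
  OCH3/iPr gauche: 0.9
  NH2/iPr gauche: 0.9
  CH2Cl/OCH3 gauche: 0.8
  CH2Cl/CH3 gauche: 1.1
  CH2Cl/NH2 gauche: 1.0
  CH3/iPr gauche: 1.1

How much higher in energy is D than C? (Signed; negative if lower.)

D (staggered): CH3(0°)/iPr(300°) gauche 1.1; NH2(120°)/CH2Cl(180°) gauche 1.0; OCH3(240°)/CH2Cl(180°) gauche 0.8; OCH3(240°)/iPr(300°) gauche 0.9 → 3.8 kcal/mol.
C (eclipsed): CH3(0°)/CH2Cl(0°) eclipsed 3.4; NH2(120°)/iPr(120°) eclipsed 3.8; OCH3(240°)/H(240°) eclipsed 1.6 → 8.8 kcal/mol.
E(D) − E(C) = 3.8 − 8.8 = -5.0 kcal/mol.

-5.0 kcal/mol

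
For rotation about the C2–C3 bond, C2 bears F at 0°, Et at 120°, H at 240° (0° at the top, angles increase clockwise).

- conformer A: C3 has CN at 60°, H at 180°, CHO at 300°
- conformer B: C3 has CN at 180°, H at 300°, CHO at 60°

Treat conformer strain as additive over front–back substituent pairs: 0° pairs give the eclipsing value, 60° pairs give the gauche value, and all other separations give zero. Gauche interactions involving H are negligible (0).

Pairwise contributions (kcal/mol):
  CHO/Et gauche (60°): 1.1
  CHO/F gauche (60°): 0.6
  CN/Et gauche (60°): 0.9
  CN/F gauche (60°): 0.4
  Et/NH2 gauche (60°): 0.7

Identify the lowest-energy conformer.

A (staggered): F–CN gauche, F–CHO gauche, Et–CN gauche; 0.4 + 0.6 + 0.9 = 1.9 kcal/mol.
B (staggered): F–CHO gauche, Et–CN gauche, Et–CHO gauche; 0.6 + 0.9 + 1.1 = 2.6 kcal/mol.
A has the lowest total (1.9 kcal/mol).

A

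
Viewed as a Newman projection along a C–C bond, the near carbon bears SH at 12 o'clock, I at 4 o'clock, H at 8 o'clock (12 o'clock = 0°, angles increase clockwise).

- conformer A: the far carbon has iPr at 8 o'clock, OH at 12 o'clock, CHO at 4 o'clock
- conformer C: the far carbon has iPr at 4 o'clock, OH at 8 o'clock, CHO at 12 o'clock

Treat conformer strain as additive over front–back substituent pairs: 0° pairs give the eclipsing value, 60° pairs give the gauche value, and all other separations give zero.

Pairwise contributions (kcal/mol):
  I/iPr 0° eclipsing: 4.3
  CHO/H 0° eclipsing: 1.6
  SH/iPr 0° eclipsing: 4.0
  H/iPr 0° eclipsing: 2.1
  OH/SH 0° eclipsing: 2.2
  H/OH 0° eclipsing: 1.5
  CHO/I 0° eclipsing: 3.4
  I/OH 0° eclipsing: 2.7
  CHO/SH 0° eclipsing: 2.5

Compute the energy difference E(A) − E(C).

-0.6 kcal/mol

A (eclipsed): SH(0°)/OH(0°) eclipsed 2.2; I(120°)/CHO(120°) eclipsed 3.4; H(240°)/iPr(240°) eclipsed 2.1 → 7.7 kcal/mol.
C (eclipsed): SH(0°)/CHO(0°) eclipsed 2.5; I(120°)/iPr(120°) eclipsed 4.3; H(240°)/OH(240°) eclipsed 1.5 → 8.3 kcal/mol.
E(A) − E(C) = 7.7 − 8.3 = -0.6 kcal/mol.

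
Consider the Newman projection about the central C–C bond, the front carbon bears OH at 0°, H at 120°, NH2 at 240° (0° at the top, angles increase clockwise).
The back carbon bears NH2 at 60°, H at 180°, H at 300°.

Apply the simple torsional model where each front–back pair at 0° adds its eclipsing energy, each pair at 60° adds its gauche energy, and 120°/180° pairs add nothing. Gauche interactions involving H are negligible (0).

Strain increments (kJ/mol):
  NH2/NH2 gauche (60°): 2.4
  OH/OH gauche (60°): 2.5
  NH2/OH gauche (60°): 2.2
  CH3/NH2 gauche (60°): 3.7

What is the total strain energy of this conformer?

This conformer (staggered): OH–NH2 gauche; 2.2 = 2.2 kJ/mol.

2.2 kJ/mol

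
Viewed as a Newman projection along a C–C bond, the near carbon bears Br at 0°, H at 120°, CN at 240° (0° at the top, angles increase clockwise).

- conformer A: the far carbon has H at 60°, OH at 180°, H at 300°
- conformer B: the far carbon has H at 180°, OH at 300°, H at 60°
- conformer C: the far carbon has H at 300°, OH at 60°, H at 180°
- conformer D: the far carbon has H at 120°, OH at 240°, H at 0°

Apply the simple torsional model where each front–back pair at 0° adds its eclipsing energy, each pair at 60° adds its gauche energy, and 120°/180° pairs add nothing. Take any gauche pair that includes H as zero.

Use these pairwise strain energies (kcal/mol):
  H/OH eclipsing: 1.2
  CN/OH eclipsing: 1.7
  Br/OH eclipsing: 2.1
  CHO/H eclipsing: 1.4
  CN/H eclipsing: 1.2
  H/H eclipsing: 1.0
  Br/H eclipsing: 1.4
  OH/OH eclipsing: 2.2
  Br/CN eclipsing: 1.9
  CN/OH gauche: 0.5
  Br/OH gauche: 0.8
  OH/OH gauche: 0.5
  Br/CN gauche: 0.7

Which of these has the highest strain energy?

D

A (staggered): CN(240°)/OH(180°) gauche 0.5 → 0.5 kcal/mol.
B (staggered): Br(0°)/OH(300°) gauche 0.8; CN(240°)/OH(300°) gauche 0.5 → 1.3 kcal/mol.
C (staggered): Br(0°)/OH(60°) gauche 0.8 → 0.8 kcal/mol.
D (eclipsed): Br(0°)/H(0°) eclipsed 1.4; H(120°)/H(120°) eclipsed 1.0; CN(240°)/OH(240°) eclipsed 1.7 → 4.1 kcal/mol.
D has the highest total (4.1 kcal/mol).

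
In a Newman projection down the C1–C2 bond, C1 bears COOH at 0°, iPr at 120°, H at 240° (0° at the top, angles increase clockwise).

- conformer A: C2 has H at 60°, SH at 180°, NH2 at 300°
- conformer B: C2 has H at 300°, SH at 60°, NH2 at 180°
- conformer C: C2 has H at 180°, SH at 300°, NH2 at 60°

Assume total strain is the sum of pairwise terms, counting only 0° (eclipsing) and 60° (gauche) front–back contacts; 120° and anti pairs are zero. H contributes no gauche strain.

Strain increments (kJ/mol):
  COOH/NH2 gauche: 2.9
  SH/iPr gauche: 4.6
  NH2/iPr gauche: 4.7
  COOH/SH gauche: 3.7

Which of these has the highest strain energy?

A (staggered): COOH(0°)/NH2(300°) gauche 2.9; iPr(120°)/SH(180°) gauche 4.6 → 7.5 kJ/mol.
B (staggered): COOH(0°)/SH(60°) gauche 3.7; iPr(120°)/SH(60°) gauche 4.6; iPr(120°)/NH2(180°) gauche 4.7 → 13.0 kJ/mol.
C (staggered): COOH(0°)/SH(300°) gauche 3.7; COOH(0°)/NH2(60°) gauche 2.9; iPr(120°)/NH2(60°) gauche 4.7 → 11.3 kJ/mol.
B has the highest total (13.0 kJ/mol).

B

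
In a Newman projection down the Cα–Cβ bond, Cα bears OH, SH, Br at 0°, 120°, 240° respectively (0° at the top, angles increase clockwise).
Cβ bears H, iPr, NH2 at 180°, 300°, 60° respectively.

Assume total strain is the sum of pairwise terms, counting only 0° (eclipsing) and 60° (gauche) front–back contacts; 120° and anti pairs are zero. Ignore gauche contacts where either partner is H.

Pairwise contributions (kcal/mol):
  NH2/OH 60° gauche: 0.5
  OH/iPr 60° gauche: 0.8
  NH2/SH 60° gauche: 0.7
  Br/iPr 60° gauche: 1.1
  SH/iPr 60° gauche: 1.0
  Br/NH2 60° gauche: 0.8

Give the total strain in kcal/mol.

3.1 kcal/mol

This conformer is staggered. OH at 0° is gauche with iPr at 300° (0.8); OH at 0° is gauche with NH2 at 60° (0.5); SH at 120° is gauche with NH2 at 60° (0.7); Br at 240° is gauche with iPr at 300° (1.1). Total 3.1 kcal/mol.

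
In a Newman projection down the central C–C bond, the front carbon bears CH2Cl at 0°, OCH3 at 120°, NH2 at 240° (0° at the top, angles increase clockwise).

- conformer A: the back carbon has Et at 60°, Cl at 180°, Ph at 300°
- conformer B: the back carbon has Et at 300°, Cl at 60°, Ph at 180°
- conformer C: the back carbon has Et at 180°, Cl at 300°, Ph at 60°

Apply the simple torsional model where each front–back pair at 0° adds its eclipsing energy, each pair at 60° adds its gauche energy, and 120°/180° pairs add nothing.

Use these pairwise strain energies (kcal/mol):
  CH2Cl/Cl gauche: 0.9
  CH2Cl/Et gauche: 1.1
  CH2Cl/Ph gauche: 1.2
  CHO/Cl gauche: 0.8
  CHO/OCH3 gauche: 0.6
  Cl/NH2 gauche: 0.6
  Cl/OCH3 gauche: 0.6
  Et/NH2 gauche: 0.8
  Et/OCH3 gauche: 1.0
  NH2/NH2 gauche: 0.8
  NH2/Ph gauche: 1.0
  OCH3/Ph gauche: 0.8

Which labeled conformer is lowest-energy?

B

A (staggered): CH2Cl–Et gauche, CH2Cl–Ph gauche, OCH3–Et gauche, OCH3–Cl gauche, NH2–Cl gauche, NH2–Ph gauche; 1.1 + 1.2 + 1.0 + 0.6 + 0.6 + 1.0 = 5.5 kcal/mol.
B (staggered): CH2Cl–Et gauche, CH2Cl–Cl gauche, OCH3–Cl gauche, OCH3–Ph gauche, NH2–Et gauche, NH2–Ph gauche; 1.1 + 0.9 + 0.6 + 0.8 + 0.8 + 1.0 = 5.2 kcal/mol.
C (staggered): CH2Cl–Cl gauche, CH2Cl–Ph gauche, OCH3–Et gauche, OCH3–Ph gauche, NH2–Et gauche, NH2–Cl gauche; 0.9 + 1.2 + 1.0 + 0.8 + 0.8 + 0.6 = 5.3 kcal/mol.
B has the lowest total (5.2 kcal/mol).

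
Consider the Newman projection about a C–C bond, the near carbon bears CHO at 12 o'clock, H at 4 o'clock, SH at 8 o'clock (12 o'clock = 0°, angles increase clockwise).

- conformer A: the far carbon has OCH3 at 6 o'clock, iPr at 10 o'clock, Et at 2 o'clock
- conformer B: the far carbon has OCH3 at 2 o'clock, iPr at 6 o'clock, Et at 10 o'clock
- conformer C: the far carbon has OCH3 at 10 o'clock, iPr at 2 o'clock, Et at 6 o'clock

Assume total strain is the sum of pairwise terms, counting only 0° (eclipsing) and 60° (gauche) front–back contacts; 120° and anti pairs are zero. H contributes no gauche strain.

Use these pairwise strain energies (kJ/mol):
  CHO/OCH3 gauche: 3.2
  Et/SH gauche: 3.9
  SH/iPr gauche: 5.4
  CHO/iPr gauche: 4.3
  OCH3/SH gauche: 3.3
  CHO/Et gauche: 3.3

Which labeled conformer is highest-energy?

A

A (staggered): CHO–iPr gauche, CHO–Et gauche, SH–OCH3 gauche, SH–iPr gauche; 4.3 + 3.3 + 3.3 + 5.4 = 16.3 kJ/mol.
B (staggered): CHO–OCH3 gauche, CHO–Et gauche, SH–iPr gauche, SH–Et gauche; 3.2 + 3.3 + 5.4 + 3.9 = 15.8 kJ/mol.
C (staggered): CHO–OCH3 gauche, CHO–iPr gauche, SH–OCH3 gauche, SH–Et gauche; 3.2 + 4.3 + 3.3 + 3.9 = 14.7 kJ/mol.
A has the highest total (16.3 kJ/mol).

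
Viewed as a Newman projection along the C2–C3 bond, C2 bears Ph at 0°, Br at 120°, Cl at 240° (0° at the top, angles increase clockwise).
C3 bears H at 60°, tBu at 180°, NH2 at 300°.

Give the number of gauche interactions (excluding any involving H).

Non-H gauche pairs: Ph(0°)/NH2(300°); Br(120°)/tBu(180°); Cl(240°)/tBu(180°); Cl(240°)/NH2(300°) — 4 interactions.

4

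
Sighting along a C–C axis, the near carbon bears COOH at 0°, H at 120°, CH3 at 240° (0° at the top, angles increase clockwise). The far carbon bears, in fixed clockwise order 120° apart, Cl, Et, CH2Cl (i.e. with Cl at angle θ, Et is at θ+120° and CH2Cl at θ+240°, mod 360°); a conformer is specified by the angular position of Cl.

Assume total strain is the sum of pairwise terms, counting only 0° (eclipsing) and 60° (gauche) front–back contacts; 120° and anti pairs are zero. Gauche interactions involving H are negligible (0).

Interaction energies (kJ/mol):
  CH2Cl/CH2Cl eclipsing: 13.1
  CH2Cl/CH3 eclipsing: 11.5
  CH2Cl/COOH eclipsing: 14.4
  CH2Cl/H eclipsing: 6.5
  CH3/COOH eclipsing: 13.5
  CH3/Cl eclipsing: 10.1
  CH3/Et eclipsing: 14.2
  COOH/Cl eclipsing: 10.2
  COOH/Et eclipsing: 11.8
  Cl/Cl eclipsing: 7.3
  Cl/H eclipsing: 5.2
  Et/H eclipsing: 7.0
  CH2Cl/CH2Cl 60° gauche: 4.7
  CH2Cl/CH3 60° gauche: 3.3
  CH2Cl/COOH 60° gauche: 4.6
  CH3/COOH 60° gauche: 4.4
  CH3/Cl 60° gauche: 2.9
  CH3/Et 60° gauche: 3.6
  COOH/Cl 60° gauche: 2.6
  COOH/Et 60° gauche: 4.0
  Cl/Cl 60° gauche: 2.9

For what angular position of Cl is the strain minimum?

300°

Cl at 0° (eclipsed): COOH(0°)/Cl(0°) eclipsed 10.2; H(120°)/Et(120°) eclipsed 7.0; CH3(240°)/CH2Cl(240°) eclipsed 11.5 → 28.7 kJ/mol.
Cl at 60° (staggered): COOH(0°)/Cl(60°) gauche 2.6; COOH(0°)/CH2Cl(300°) gauche 4.6; CH3(240°)/Et(180°) gauche 3.6; CH3(240°)/CH2Cl(300°) gauche 3.3 → 14.1 kJ/mol.
Cl at 120° (eclipsed): COOH(0°)/CH2Cl(0°) eclipsed 14.4; H(120°)/Cl(120°) eclipsed 5.2; CH3(240°)/Et(240°) eclipsed 14.2 → 33.8 kJ/mol.
Cl at 180° (staggered): COOH(0°)/Et(300°) gauche 4.0; COOH(0°)/CH2Cl(60°) gauche 4.6; CH3(240°)/Cl(180°) gauche 2.9; CH3(240°)/Et(300°) gauche 3.6 → 15.1 kJ/mol.
Cl at 240° (eclipsed): COOH(0°)/Et(0°) eclipsed 11.8; H(120°)/CH2Cl(120°) eclipsed 6.5; CH3(240°)/Cl(240°) eclipsed 10.1 → 28.4 kJ/mol.
Cl at 300° (staggered): COOH(0°)/Cl(300°) gauche 2.6; COOH(0°)/Et(60°) gauche 4.0; CH3(240°)/Cl(300°) gauche 2.9; CH3(240°)/CH2Cl(180°) gauche 3.3 → 12.8 kJ/mol.
The minimum (12.8 kJ/mol) occurs with Cl at 300°.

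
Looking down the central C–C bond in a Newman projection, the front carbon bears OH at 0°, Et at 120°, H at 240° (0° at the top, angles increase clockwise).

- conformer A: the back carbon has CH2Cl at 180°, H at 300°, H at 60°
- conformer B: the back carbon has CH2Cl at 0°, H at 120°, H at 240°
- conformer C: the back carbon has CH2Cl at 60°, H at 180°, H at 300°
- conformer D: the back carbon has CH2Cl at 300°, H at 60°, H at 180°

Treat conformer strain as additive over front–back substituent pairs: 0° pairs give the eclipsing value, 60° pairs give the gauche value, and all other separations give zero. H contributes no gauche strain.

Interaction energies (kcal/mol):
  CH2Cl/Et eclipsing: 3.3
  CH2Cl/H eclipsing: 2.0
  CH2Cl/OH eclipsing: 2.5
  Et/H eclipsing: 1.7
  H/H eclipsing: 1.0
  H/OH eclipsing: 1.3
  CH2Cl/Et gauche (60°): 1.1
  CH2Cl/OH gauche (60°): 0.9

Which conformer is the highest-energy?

A (staggered): Et(120°)/CH2Cl(180°) gauche 1.1 → 1.1 kcal/mol.
B (eclipsed): OH(0°)/CH2Cl(0°) eclipsed 2.5; Et(120°)/H(120°) eclipsed 1.7; H(240°)/H(240°) eclipsed 1.0 → 5.2 kcal/mol.
C (staggered): OH(0°)/CH2Cl(60°) gauche 0.9; Et(120°)/CH2Cl(60°) gauche 1.1 → 2.0 kcal/mol.
D (staggered): OH(0°)/CH2Cl(300°) gauche 0.9 → 0.9 kcal/mol.
B has the highest total (5.2 kcal/mol).

B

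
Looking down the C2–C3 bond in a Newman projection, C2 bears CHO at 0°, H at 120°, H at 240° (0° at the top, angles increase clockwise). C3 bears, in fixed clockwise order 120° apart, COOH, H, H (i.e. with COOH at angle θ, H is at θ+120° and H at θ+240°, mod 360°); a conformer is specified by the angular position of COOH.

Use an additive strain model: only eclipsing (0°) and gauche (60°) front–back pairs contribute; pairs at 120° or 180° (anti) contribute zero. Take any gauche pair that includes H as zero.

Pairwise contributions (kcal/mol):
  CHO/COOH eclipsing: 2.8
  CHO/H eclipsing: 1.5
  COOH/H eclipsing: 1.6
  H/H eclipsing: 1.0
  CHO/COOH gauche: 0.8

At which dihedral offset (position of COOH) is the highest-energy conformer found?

COOH at 0° (eclipsed): CHO–COOH eclipsed, H–H eclipsed, H–H eclipsed; 2.8 + 1.0 + 1.0 = 4.8 kcal/mol.
COOH at 60° (staggered): CHO–COOH gauche; 0.8 = 0.8 kcal/mol.
COOH at 120° (eclipsed): CHO–H eclipsed, H–COOH eclipsed, H–H eclipsed; 1.5 + 1.6 + 1.0 = 4.1 kcal/mol.
COOH at 180° (staggered): no non-H gauche contacts → 0.0 kcal/mol.
COOH at 240° (eclipsed): CHO–H eclipsed, H–H eclipsed, H–COOH eclipsed; 1.5 + 1.0 + 1.6 = 4.1 kcal/mol.
COOH at 300° (staggered): CHO–COOH gauche; 0.8 = 0.8 kcal/mol.
The maximum (4.8 kcal/mol) occurs with COOH at 0°.

0°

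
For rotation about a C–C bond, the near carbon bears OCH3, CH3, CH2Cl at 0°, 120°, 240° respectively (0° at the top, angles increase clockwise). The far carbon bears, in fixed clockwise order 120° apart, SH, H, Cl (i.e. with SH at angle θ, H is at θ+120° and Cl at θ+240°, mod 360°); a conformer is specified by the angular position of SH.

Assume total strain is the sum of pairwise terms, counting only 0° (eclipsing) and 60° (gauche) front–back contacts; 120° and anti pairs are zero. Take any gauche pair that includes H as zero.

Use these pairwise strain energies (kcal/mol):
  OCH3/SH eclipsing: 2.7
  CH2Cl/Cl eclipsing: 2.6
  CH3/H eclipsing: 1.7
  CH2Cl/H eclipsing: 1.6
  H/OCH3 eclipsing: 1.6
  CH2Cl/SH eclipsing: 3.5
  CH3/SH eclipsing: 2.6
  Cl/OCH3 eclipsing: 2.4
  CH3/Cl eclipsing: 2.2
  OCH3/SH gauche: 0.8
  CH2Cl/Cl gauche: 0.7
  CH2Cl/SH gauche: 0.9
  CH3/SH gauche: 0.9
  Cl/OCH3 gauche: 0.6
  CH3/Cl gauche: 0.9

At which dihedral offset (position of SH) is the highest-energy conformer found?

SH at 0° (eclipsed): OCH3(0°)/SH(0°) eclipsed 2.7; CH3(120°)/H(120°) eclipsed 1.7; CH2Cl(240°)/Cl(240°) eclipsed 2.6 → 7.0 kcal/mol.
SH at 60° (staggered): OCH3(0°)/SH(60°) gauche 0.8; OCH3(0°)/Cl(300°) gauche 0.6; CH3(120°)/SH(60°) gauche 0.9; CH2Cl(240°)/Cl(300°) gauche 0.7 → 3.0 kcal/mol.
SH at 120° (eclipsed): OCH3(0°)/Cl(0°) eclipsed 2.4; CH3(120°)/SH(120°) eclipsed 2.6; CH2Cl(240°)/H(240°) eclipsed 1.6 → 6.6 kcal/mol.
SH at 180° (staggered): OCH3(0°)/Cl(60°) gauche 0.6; CH3(120°)/SH(180°) gauche 0.9; CH3(120°)/Cl(60°) gauche 0.9; CH2Cl(240°)/SH(180°) gauche 0.9 → 3.3 kcal/mol.
SH at 240° (eclipsed): OCH3(0°)/H(0°) eclipsed 1.6; CH3(120°)/Cl(120°) eclipsed 2.2; CH2Cl(240°)/SH(240°) eclipsed 3.5 → 7.3 kcal/mol.
SH at 300° (staggered): OCH3(0°)/SH(300°) gauche 0.8; CH3(120°)/Cl(180°) gauche 0.9; CH2Cl(240°)/SH(300°) gauche 0.9; CH2Cl(240°)/Cl(180°) gauche 0.7 → 3.3 kcal/mol.
The maximum (7.3 kcal/mol) occurs with SH at 240°.

240°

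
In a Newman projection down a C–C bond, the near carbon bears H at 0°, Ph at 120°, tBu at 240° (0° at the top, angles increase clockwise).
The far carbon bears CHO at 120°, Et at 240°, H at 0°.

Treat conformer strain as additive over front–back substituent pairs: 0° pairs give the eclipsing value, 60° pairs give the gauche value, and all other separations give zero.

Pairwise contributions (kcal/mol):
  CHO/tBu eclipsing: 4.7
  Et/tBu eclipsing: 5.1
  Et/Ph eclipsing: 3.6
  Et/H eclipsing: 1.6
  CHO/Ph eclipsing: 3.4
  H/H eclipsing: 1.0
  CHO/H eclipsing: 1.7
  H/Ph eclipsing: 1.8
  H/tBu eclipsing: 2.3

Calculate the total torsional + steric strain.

9.5 kcal/mol

This conformer (eclipsed): H(0°)/H(0°) eclipsed 1.0; Ph(120°)/CHO(120°) eclipsed 3.4; tBu(240°)/Et(240°) eclipsed 5.1 → 9.5 kcal/mol.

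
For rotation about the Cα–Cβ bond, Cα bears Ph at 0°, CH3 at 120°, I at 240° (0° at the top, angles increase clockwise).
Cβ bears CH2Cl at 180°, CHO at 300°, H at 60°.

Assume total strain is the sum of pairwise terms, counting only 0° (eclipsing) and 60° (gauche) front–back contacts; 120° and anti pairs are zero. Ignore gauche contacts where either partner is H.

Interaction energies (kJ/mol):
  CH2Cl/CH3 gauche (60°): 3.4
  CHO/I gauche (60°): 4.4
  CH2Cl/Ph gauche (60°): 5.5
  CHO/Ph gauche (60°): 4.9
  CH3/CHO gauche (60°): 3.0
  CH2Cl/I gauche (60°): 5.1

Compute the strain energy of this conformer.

17.8 kJ/mol

This conformer is staggered. Ph at 0° is gauche with CHO at 300° (4.9); CH3 at 120° is gauche with CH2Cl at 180° (3.4); I at 240° is gauche with CH2Cl at 180° (5.1); I at 240° is gauche with CHO at 300° (4.4). Total 17.8 kJ/mol.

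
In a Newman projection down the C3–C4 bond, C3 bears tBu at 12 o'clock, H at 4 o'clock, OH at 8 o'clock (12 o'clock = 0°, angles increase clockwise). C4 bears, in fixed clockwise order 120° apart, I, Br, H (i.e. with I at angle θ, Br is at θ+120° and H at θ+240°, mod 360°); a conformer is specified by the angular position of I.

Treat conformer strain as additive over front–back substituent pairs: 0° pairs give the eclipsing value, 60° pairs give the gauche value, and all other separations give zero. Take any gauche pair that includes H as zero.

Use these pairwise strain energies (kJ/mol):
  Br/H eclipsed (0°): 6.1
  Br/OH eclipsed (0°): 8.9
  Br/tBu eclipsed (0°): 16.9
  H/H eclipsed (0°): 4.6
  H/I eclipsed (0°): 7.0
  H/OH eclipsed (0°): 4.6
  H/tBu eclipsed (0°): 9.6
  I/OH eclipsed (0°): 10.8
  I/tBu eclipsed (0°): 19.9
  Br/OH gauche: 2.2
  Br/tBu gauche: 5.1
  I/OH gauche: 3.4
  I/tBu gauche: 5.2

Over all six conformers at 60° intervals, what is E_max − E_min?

I at 0° (eclipsed): tBu(0°)/I(0°) eclipsed 19.9; H(120°)/Br(120°) eclipsed 6.1; OH(240°)/H(240°) eclipsed 4.6 → 30.6 kJ/mol.
I at 60° (staggered): tBu(0°)/I(60°) gauche 5.2; OH(240°)/Br(180°) gauche 2.2 → 7.4 kJ/mol.
I at 120° (eclipsed): tBu(0°)/H(0°) eclipsed 9.6; H(120°)/I(120°) eclipsed 7.0; OH(240°)/Br(240°) eclipsed 8.9 → 25.5 kJ/mol.
I at 180° (staggered): tBu(0°)/Br(300°) gauche 5.1; OH(240°)/I(180°) gauche 3.4; OH(240°)/Br(300°) gauche 2.2 → 10.7 kJ/mol.
I at 240° (eclipsed): tBu(0°)/Br(0°) eclipsed 16.9; H(120°)/H(120°) eclipsed 4.6; OH(240°)/I(240°) eclipsed 10.8 → 32.3 kJ/mol.
I at 300° (staggered): tBu(0°)/I(300°) gauche 5.2; tBu(0°)/Br(60°) gauche 5.1; OH(240°)/I(300°) gauche 3.4 → 13.7 kJ/mol.
Max at 240° (32.3 kJ/mol), min at 60° (7.4 kJ/mol); barrier = 24.9 kJ/mol.

24.9 kJ/mol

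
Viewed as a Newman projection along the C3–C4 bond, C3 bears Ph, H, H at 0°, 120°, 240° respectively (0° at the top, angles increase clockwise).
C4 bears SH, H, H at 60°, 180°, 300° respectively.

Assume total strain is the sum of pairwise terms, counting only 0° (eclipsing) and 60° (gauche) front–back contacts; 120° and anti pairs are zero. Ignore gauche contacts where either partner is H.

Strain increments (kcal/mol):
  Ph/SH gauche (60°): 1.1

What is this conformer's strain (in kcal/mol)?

1.1 kcal/mol

This conformer is staggered. Ph at 0° is gauche with SH at 60° (1.1). Total 1.1 kcal/mol.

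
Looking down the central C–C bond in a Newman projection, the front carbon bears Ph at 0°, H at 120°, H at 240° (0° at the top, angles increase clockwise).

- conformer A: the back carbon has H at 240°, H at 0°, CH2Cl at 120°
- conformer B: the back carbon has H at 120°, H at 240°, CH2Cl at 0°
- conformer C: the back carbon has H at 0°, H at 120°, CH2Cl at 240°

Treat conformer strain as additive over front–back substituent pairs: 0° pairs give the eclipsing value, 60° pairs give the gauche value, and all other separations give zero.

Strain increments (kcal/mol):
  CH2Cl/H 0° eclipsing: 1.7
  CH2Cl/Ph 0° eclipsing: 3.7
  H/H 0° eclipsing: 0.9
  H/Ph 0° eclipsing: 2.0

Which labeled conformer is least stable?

A is eclipsed. Ph at 0° is eclipsed with H at 0° (2.0); H at 120° is eclipsed with CH2Cl at 120° (1.7); H at 240° is eclipsed with H at 240° (0.9). Total 4.6 kcal/mol.
B is eclipsed. Ph at 0° is eclipsed with CH2Cl at 0° (3.7); H at 120° is eclipsed with H at 120° (0.9); H at 240° is eclipsed with H at 240° (0.9). Total 5.5 kcal/mol.
C is eclipsed. Ph at 0° is eclipsed with H at 0° (2.0); H at 120° is eclipsed with H at 120° (0.9); H at 240° is eclipsed with CH2Cl at 240° (1.7). Total 4.6 kcal/mol.
B has the highest total (5.5 kcal/mol).

B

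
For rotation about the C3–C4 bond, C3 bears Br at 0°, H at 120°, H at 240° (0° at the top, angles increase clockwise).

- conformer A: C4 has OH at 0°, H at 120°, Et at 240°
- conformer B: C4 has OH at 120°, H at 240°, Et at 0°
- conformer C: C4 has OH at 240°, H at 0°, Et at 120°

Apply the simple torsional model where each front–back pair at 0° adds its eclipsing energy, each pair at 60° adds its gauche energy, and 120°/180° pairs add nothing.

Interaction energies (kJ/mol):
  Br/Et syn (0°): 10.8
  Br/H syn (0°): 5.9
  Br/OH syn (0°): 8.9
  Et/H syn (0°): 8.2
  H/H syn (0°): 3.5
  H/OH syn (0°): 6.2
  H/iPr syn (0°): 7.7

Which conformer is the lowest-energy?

C

A (eclipsed): Br(0°)/OH(0°) eclipsed 8.9; H(120°)/H(120°) eclipsed 3.5; H(240°)/Et(240°) eclipsed 8.2 → 20.6 kJ/mol.
B (eclipsed): Br(0°)/Et(0°) eclipsed 10.8; H(120°)/OH(120°) eclipsed 6.2; H(240°)/H(240°) eclipsed 3.5 → 20.5 kJ/mol.
C (eclipsed): Br(0°)/H(0°) eclipsed 5.9; H(120°)/Et(120°) eclipsed 8.2; H(240°)/OH(240°) eclipsed 6.2 → 20.3 kJ/mol.
C has the lowest total (20.3 kJ/mol).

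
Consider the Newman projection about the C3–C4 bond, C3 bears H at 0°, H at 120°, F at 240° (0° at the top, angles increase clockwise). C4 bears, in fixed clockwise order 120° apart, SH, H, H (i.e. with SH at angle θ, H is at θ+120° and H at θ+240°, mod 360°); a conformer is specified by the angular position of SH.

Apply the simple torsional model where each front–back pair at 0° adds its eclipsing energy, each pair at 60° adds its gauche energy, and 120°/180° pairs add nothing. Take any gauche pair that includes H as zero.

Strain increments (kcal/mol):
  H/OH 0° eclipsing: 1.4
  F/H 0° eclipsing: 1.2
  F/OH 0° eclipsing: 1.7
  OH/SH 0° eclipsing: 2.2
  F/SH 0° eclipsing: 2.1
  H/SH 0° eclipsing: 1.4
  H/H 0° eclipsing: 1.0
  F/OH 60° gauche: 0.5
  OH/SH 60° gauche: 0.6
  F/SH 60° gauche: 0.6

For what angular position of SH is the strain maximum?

SH at 0° (eclipsed): H–SH eclipsed, H–H eclipsed, F–H eclipsed; 1.4 + 1.0 + 1.2 = 3.6 kcal/mol.
SH at 60° (staggered): no non-H gauche contacts → 0.0 kcal/mol.
SH at 120° (eclipsed): H–H eclipsed, H–SH eclipsed, F–H eclipsed; 1.0 + 1.4 + 1.2 = 3.6 kcal/mol.
SH at 180° (staggered): F–SH gauche; 0.6 = 0.6 kcal/mol.
SH at 240° (eclipsed): H–H eclipsed, H–H eclipsed, F–SH eclipsed; 1.0 + 1.0 + 2.1 = 4.1 kcal/mol.
SH at 300° (staggered): F–SH gauche; 0.6 = 0.6 kcal/mol.
The maximum (4.1 kcal/mol) occurs with SH at 240°.

240°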